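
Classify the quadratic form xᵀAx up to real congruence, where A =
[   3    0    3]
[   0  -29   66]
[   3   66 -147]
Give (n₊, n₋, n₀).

Answer: (2, 1, 0)

Derivation:
step 0: pivot 3 → sign +
step 1: pivot -29 → sign −
step 2: pivot 6/29 → sign +
signature = (2, 1, 0)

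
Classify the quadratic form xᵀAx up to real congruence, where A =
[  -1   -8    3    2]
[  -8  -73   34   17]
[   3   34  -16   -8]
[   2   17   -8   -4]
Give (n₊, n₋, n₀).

Answer: (1, 3, 0)

Derivation:
step 0: pivot -1 → sign −
step 1: pivot -9 → sign −
step 2: pivot 37/9 → sign +
step 3: pivot -3/37 → sign −
signature = (1, 3, 0)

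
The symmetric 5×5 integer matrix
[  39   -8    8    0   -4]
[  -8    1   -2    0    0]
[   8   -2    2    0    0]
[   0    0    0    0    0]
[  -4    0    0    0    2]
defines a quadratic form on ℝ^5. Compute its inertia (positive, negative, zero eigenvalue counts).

step 0: pivot 39 → sign +
step 1: pivot -25/39 → sign −
step 2: pivot 14/25 → sign +
step 3: pivot -2/7 → sign −
step 4: row/col 4 already zero → sign 0
signature = (2, 2, 1)

Answer: (2, 2, 1)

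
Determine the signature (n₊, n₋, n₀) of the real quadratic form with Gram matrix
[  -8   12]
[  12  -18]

step 0: pivot -8 → sign −
step 1: row/col 1 already zero → sign 0
signature = (0, 1, 1)

Answer: (0, 1, 1)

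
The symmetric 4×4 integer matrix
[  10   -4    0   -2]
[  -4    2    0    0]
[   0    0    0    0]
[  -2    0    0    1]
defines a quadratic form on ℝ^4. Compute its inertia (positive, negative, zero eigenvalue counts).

step 0: pivot 10 → sign +
step 1: pivot 2/5 → sign +
step 2: pivot -1 → sign −
step 3: row/col 3 already zero → sign 0
signature = (2, 1, 1)

Answer: (2, 1, 1)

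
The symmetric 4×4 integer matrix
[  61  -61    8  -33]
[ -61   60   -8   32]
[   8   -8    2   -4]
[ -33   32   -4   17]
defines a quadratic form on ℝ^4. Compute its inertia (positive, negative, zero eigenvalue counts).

step 0: pivot 61 → sign +
step 1: pivot -1 → sign −
step 2: pivot 58/61 → sign +
step 3: pivot 1/29 → sign +
signature = (3, 1, 0)

Answer: (3, 1, 0)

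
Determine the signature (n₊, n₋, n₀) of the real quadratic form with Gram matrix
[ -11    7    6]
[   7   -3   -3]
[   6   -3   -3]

Answer: (1, 2, 0)

Derivation:
step 0: pivot -11 → sign −
step 1: pivot 16/11 → sign +
step 2: pivot -3/16 → sign −
signature = (1, 2, 0)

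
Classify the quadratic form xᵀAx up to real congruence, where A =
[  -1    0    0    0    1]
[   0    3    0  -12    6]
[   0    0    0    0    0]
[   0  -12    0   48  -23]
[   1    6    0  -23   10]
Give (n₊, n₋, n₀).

step 0: pivot -1 → sign −
step 1: pivot 3 → sign +
step 2: pivot -1 → sign −
step 3: pivot 1 → sign +
step 4: row/col 4 already zero → sign 0
signature = (2, 2, 1)

Answer: (2, 2, 1)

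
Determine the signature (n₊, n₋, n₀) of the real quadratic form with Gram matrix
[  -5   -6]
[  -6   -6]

step 0: pivot -5 → sign −
step 1: pivot 6/5 → sign +
signature = (1, 1, 0)

Answer: (1, 1, 0)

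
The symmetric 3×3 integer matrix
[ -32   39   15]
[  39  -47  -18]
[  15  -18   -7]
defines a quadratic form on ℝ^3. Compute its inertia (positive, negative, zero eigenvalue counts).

Answer: (1, 2, 0)

Derivation:
step 0: pivot -32 → sign −
step 1: pivot 17/32 → sign +
step 2: pivot -2/17 → sign −
signature = (1, 2, 0)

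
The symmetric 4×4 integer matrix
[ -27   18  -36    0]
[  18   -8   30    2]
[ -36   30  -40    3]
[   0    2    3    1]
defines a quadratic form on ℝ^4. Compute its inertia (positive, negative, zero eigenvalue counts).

Answer: (1, 2, 1)

Derivation:
step 0: pivot -27 → sign −
step 1: pivot 4 → sign +
step 2: pivot -1 → sign −
step 3: row/col 3 already zero → sign 0
signature = (1, 2, 1)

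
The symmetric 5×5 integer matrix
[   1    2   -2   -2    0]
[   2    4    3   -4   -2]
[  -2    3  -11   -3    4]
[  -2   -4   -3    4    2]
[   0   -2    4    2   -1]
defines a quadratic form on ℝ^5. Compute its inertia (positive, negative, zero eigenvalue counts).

Answer: (3, 1, 1)

Derivation:
step 0: pivot 1 → sign +
step 1: pivot -15 → sign −
step 2: pivot 49/15 → sign +
step 3: pivot 3/49 → sign +
step 4: row/col 4 already zero → sign 0
signature = (3, 1, 1)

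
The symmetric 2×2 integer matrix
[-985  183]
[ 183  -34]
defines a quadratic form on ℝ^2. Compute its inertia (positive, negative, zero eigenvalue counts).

Answer: (0, 2, 0)

Derivation:
step 0: pivot -985 → sign −
step 1: pivot -1/985 → sign −
signature = (0, 2, 0)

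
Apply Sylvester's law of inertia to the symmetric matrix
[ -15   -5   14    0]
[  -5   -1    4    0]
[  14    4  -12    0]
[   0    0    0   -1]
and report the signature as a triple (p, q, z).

Answer: (2, 2, 0)

Derivation:
step 0: pivot -15 → sign −
step 1: pivot 2/3 → sign +
step 2: pivot 2/5 → sign +
step 3: pivot -1 → sign −
signature = (2, 2, 0)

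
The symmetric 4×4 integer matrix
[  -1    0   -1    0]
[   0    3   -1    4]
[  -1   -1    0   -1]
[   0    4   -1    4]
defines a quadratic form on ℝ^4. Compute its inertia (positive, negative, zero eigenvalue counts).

step 0: pivot -1 → sign −
step 1: pivot 3 → sign +
step 2: pivot 2/3 → sign +
step 3: pivot -3/2 → sign −
signature = (2, 2, 0)

Answer: (2, 2, 0)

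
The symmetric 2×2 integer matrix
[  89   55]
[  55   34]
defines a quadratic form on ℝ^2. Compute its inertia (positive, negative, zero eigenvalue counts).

Answer: (2, 0, 0)

Derivation:
step 0: pivot 89 → sign +
step 1: pivot 1/89 → sign +
signature = (2, 0, 0)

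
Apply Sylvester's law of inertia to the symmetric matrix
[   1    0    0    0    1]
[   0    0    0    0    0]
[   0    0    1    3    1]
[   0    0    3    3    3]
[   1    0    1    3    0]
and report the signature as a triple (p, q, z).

Answer: (2, 2, 1)

Derivation:
step 0: pivot 1 → sign +
step 1: pivot 1 → sign +
step 2: pivot -6 → sign −
step 3: pivot -2 → sign −
step 4: row/col 4 already zero → sign 0
signature = (2, 2, 1)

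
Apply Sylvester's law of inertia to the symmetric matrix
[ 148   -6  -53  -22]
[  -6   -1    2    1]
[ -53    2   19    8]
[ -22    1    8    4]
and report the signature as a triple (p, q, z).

Answer: (3, 1, 0)

Derivation:
step 0: pivot 148 → sign +
step 1: pivot -46/37 → sign −
step 2: pivot 7/184 → sign +
step 3: pivot 3/7 → sign +
signature = (3, 1, 0)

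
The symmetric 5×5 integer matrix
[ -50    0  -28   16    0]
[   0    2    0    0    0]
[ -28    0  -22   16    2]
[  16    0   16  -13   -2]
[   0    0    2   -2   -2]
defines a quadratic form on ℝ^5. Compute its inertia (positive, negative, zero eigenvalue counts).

Answer: (1, 3, 1)

Derivation:
step 0: pivot -50 → sign −
step 1: pivot 2 → sign +
step 2: pivot -158/25 → sign −
step 3: pivot -3/79 → sign −
step 4: row/col 4 already zero → sign 0
signature = (1, 3, 1)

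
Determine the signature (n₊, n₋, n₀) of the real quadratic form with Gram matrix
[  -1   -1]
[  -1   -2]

step 0: pivot -1 → sign −
step 1: pivot -1 → sign −
signature = (0, 2, 0)

Answer: (0, 2, 0)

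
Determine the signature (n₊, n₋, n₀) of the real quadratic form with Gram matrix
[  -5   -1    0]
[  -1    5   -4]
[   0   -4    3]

Answer: (1, 2, 0)

Derivation:
step 0: pivot -5 → sign −
step 1: pivot 26/5 → sign +
step 2: pivot -1/13 → sign −
signature = (1, 2, 0)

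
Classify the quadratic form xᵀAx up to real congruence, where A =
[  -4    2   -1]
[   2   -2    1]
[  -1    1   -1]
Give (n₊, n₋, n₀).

Answer: (0, 3, 0)

Derivation:
step 0: pivot -4 → sign −
step 1: pivot -1 → sign −
step 2: pivot -1/2 → sign −
signature = (0, 3, 0)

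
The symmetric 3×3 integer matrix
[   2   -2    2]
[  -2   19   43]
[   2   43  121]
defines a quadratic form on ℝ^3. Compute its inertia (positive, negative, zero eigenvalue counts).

step 0: pivot 2 → sign +
step 1: pivot 17 → sign +
step 2: pivot -2/17 → sign −
signature = (2, 1, 0)

Answer: (2, 1, 0)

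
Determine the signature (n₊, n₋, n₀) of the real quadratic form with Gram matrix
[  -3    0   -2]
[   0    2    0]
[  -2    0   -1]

step 0: pivot -3 → sign −
step 1: pivot 2 → sign +
step 2: pivot 1/3 → sign +
signature = (2, 1, 0)

Answer: (2, 1, 0)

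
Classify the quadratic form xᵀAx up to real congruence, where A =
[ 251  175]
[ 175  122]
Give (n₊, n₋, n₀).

Answer: (1, 1, 0)

Derivation:
step 0: pivot 251 → sign +
step 1: pivot -3/251 → sign −
signature = (1, 1, 0)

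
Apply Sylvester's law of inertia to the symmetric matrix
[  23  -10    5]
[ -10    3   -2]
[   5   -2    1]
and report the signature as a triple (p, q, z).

step 0: pivot 23 → sign +
step 1: pivot -31/23 → sign −
step 2: pivot -2/31 → sign −
signature = (1, 2, 0)

Answer: (1, 2, 0)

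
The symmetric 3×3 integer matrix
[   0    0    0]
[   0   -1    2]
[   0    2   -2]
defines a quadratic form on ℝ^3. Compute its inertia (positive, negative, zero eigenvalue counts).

step 0: pivot -1 → sign −
step 1: pivot 2 → sign +
step 2: row/col 2 already zero → sign 0
signature = (1, 1, 1)

Answer: (1, 1, 1)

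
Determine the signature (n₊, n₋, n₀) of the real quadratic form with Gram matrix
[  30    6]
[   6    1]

Answer: (1, 1, 0)

Derivation:
step 0: pivot 30 → sign +
step 1: pivot -1/5 → sign −
signature = (1, 1, 0)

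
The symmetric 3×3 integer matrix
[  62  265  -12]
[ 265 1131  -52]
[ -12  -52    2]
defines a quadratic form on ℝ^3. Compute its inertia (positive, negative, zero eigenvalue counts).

Answer: (1, 2, 0)

Derivation:
step 0: pivot 62 → sign +
step 1: pivot -103/62 → sign −
step 2: pivot -2/103 → sign −
signature = (1, 2, 0)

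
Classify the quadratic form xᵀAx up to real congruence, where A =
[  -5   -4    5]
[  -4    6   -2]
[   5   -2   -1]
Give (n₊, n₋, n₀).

step 0: pivot -5 → sign −
step 1: pivot 46/5 → sign +
step 2: pivot 2/23 → sign +
signature = (2, 1, 0)

Answer: (2, 1, 0)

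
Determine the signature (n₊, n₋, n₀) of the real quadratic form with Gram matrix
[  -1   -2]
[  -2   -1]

step 0: pivot -1 → sign −
step 1: pivot 3 → sign +
signature = (1, 1, 0)

Answer: (1, 1, 0)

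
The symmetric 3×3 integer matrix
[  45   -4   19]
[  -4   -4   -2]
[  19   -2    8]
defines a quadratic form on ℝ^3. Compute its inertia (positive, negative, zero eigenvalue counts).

step 0: pivot 45 → sign +
step 1: pivot -196/45 → sign −
step 2: row/col 2 already zero → sign 0
signature = (1, 1, 1)

Answer: (1, 1, 1)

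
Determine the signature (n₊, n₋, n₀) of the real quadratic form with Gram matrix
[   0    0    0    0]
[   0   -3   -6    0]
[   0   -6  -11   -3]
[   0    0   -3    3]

Answer: (1, 2, 1)

Derivation:
step 0: pivot -3 → sign −
step 1: pivot 1 → sign +
step 2: pivot -6 → sign −
step 3: row/col 3 already zero → sign 0
signature = (1, 2, 1)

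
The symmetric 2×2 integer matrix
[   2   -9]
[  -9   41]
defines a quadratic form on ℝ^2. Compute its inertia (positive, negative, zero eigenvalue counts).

step 0: pivot 2 → sign +
step 1: pivot 1/2 → sign +
signature = (2, 0, 0)

Answer: (2, 0, 0)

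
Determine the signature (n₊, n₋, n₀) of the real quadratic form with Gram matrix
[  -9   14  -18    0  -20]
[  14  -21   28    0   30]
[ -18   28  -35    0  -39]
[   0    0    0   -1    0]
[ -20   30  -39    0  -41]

Answer: (3, 2, 0)

Derivation:
step 0: pivot -9 → sign −
step 1: pivot 7/9 → sign +
step 2: pivot 1 → sign +
step 3: pivot -1 → sign −
step 4: pivot 6/7 → sign +
signature = (3, 2, 0)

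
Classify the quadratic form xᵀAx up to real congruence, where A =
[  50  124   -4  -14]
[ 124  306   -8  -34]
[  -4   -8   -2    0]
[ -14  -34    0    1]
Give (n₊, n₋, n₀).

step 0: pivot 50 → sign +
step 1: pivot -38/25 → sign −
step 2: pivot 2/19 → sign +
step 3: pivot -3 → sign −
signature = (2, 2, 0)

Answer: (2, 2, 0)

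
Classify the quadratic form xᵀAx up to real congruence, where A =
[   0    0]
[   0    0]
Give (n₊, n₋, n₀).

Answer: (0, 0, 2)

Derivation:
step 0: row/col 0 already zero → sign 0
step 1: row/col 1 already zero → sign 0
signature = (0, 0, 2)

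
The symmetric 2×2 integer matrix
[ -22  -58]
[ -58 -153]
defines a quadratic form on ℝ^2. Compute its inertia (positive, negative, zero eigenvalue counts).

step 0: pivot -22 → sign −
step 1: pivot -1/11 → sign −
signature = (0, 2, 0)

Answer: (0, 2, 0)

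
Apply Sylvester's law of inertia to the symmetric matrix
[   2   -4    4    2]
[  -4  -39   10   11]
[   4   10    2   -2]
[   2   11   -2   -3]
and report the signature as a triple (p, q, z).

step 0: pivot 2 → sign +
step 1: pivot -47 → sign −
step 2: pivot 42/47 → sign +
step 3: pivot -2/7 → sign −
signature = (2, 2, 0)

Answer: (2, 2, 0)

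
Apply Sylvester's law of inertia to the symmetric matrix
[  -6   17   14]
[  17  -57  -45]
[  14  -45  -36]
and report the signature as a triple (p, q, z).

step 0: pivot -6 → sign −
step 1: pivot -53/6 → sign −
step 2: pivot -6/53 → sign −
signature = (0, 3, 0)

Answer: (0, 3, 0)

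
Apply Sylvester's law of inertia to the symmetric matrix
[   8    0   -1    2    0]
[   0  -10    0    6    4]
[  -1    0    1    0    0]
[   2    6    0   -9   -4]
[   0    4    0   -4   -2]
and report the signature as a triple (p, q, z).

Answer: (3, 2, 0)

Derivation:
step 0: pivot 8 → sign +
step 1: pivot -10 → sign −
step 2: pivot 7/8 → sign +
step 3: pivot -209/35 → sign −
step 4: pivot 6/209 → sign +
signature = (3, 2, 0)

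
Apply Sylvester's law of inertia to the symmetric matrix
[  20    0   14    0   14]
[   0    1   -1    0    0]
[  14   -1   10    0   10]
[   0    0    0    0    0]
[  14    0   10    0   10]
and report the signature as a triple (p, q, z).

Answer: (3, 1, 1)

Derivation:
step 0: pivot 20 → sign +
step 1: pivot 1 → sign +
step 2: pivot -4/5 → sign −
step 3: pivot 1/4 → sign +
step 4: row/col 4 already zero → sign 0
signature = (3, 1, 1)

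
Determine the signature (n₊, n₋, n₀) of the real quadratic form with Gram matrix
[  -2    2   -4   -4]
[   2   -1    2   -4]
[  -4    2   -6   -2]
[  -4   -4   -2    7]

Answer: (2, 2, 0)

Derivation:
step 0: pivot -2 → sign −
step 1: pivot 1 → sign +
step 2: pivot -2 → sign −
step 3: pivot 1 → sign +
signature = (2, 2, 0)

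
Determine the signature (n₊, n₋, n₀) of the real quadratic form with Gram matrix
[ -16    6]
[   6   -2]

Answer: (1, 1, 0)

Derivation:
step 0: pivot -16 → sign −
step 1: pivot 1/4 → sign +
signature = (1, 1, 0)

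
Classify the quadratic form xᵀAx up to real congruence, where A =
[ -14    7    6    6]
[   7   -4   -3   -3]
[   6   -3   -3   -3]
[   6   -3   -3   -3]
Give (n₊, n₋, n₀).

Answer: (0, 3, 1)

Derivation:
step 0: pivot -14 → sign −
step 1: pivot -1/2 → sign −
step 2: pivot -3/7 → sign −
step 3: row/col 3 already zero → sign 0
signature = (0, 3, 1)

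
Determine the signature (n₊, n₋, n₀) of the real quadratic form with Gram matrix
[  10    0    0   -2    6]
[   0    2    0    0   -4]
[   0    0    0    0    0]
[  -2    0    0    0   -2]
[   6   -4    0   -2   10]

step 0: pivot 10 → sign +
step 1: pivot 2 → sign +
step 2: pivot -2/5 → sign −
step 3: row/col 3 already zero → sign 0
step 4: row/col 4 already zero → sign 0
signature = (2, 1, 2)

Answer: (2, 1, 2)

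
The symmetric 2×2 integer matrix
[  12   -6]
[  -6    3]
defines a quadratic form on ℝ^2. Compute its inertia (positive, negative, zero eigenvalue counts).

Answer: (1, 0, 1)

Derivation:
step 0: pivot 12 → sign +
step 1: row/col 1 already zero → sign 0
signature = (1, 0, 1)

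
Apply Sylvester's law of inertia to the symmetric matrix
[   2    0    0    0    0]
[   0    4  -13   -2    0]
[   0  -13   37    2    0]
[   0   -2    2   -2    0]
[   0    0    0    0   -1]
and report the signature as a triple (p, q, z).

step 0: pivot 2 → sign +
step 1: pivot 4 → sign +
step 2: pivot -21/4 → sign −
step 3: pivot 6/7 → sign +
step 4: pivot -1 → sign −
signature = (3, 2, 0)

Answer: (3, 2, 0)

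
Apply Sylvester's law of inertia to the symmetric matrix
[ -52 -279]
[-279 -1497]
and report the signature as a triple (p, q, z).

Answer: (0, 2, 0)

Derivation:
step 0: pivot -52 → sign −
step 1: pivot -3/52 → sign −
signature = (0, 2, 0)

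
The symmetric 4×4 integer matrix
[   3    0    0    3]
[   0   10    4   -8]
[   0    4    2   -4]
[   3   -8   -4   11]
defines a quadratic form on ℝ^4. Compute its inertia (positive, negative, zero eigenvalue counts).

step 0: pivot 3 → sign +
step 1: pivot 10 → sign +
step 2: pivot 2/5 → sign +
step 3: row/col 3 already zero → sign 0
signature = (3, 0, 1)

Answer: (3, 0, 1)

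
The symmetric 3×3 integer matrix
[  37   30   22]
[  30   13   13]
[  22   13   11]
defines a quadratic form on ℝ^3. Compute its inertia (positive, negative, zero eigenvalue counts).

step 0: pivot 37 → sign +
step 1: pivot -419/37 → sign −
step 2: pivot -6/419 → sign −
signature = (1, 2, 0)

Answer: (1, 2, 0)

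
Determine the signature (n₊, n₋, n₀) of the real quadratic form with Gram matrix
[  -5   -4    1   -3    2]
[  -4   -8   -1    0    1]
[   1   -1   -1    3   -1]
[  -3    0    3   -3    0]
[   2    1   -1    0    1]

step 0: pivot -5 → sign −
step 1: pivot -24/5 → sign −
step 2: pivot -1/8 → sign −
step 3: pivot 18 → sign +
step 4: pivot 1 → sign +
signature = (2, 3, 0)

Answer: (2, 3, 0)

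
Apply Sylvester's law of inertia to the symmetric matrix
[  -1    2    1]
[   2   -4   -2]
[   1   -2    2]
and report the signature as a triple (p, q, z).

Answer: (1, 1, 1)

Derivation:
step 0: pivot -1 → sign −
step 1: pivot 3 → sign +
step 2: row/col 2 already zero → sign 0
signature = (1, 1, 1)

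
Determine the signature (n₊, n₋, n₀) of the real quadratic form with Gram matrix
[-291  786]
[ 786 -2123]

Answer: (1, 1, 0)

Derivation:
step 0: pivot -291 → sign −
step 1: pivot 1/97 → sign +
signature = (1, 1, 0)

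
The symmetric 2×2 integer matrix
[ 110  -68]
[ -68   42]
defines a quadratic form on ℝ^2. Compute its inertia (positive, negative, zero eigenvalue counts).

Answer: (1, 1, 0)

Derivation:
step 0: pivot 110 → sign +
step 1: pivot -2/55 → sign −
signature = (1, 1, 0)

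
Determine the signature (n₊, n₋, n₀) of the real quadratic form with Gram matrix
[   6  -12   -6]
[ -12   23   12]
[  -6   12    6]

step 0: pivot 6 → sign +
step 1: pivot -1 → sign −
step 2: row/col 2 already zero → sign 0
signature = (1, 1, 1)

Answer: (1, 1, 1)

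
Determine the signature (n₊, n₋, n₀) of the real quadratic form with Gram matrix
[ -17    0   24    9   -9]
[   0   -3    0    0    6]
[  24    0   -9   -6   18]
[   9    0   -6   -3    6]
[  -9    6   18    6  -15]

step 0: pivot -17 → sign −
step 1: pivot -3 → sign −
step 2: pivot 423/17 → sign +
step 3: pivot -2/47 → sign −
step 4: pivot 3/2 → sign +
signature = (2, 3, 0)

Answer: (2, 3, 0)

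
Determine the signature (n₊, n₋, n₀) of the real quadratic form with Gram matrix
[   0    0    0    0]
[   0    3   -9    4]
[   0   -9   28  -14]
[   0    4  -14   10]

Answer: (3, 0, 1)

Derivation:
step 0: pivot 3 → sign +
step 1: pivot 1 → sign +
step 2: pivot 2/3 → sign +
step 3: row/col 3 already zero → sign 0
signature = (3, 0, 1)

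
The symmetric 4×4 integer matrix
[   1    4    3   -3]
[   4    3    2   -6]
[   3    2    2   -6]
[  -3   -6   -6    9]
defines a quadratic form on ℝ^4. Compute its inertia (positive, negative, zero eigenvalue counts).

Answer: (2, 2, 0)

Derivation:
step 0: pivot 1 → sign +
step 1: pivot -13 → sign −
step 2: pivot 9/13 → sign +
step 3: pivot -1 → sign −
signature = (2, 2, 0)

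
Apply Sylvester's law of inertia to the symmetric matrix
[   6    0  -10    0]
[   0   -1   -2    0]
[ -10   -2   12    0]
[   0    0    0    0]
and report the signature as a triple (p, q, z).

Answer: (1, 2, 1)

Derivation:
step 0: pivot 6 → sign +
step 1: pivot -1 → sign −
step 2: pivot -2/3 → sign −
step 3: row/col 3 already zero → sign 0
signature = (1, 2, 1)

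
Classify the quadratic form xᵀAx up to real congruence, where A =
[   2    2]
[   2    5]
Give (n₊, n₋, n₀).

Answer: (2, 0, 0)

Derivation:
step 0: pivot 2 → sign +
step 1: pivot 3 → sign +
signature = (2, 0, 0)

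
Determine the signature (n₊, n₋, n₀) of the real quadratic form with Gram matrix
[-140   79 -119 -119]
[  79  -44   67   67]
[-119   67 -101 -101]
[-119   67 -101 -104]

Answer: (2, 2, 0)

Derivation:
step 0: pivot -140 → sign −
step 1: pivot 81/140 → sign +
step 2: pivot 1/9 → sign +
step 3: pivot -3 → sign −
signature = (2, 2, 0)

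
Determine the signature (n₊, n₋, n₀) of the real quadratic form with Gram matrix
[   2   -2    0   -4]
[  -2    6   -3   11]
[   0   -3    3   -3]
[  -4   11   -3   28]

step 0: pivot 2 → sign +
step 1: pivot 4 → sign +
step 2: pivot 3/4 → sign +
step 3: pivot 1 → sign +
signature = (4, 0, 0)

Answer: (4, 0, 0)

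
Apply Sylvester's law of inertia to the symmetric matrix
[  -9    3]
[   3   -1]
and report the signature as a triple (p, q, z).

step 0: pivot -9 → sign −
step 1: row/col 1 already zero → sign 0
signature = (0, 1, 1)

Answer: (0, 1, 1)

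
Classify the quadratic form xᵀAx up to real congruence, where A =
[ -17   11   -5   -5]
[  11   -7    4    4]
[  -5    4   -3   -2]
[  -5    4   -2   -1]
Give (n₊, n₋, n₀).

step 0: pivot -17 → sign −
step 1: pivot 2/17 → sign +
step 2: pivot -13/2 → sign −
step 3: pivot 2/13 → sign +
signature = (2, 2, 0)

Answer: (2, 2, 0)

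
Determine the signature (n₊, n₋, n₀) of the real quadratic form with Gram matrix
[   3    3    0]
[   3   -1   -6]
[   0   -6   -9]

Answer: (1, 1, 1)

Derivation:
step 0: pivot 3 → sign +
step 1: pivot -4 → sign −
step 2: row/col 2 already zero → sign 0
signature = (1, 1, 1)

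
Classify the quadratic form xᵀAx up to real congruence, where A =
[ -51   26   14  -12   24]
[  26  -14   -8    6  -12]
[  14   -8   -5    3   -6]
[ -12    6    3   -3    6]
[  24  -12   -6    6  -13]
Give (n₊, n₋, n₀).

step 0: pivot -51 → sign −
step 1: pivot -38/51 → sign −
step 2: pivot -3/19 → sign −
step 3: pivot -1 → sign −
step 4: row/col 4 already zero → sign 0
signature = (0, 4, 1)

Answer: (0, 4, 1)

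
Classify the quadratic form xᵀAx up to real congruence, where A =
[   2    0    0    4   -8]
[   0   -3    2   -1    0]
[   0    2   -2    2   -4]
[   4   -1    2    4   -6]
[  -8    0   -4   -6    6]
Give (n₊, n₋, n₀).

step 0: pivot 2 → sign +
step 1: pivot -3 → sign −
step 2: pivot -2/3 → sign −
step 3: pivot -1 → sign −
step 4: pivot 2 → sign +
signature = (2, 3, 0)

Answer: (2, 3, 0)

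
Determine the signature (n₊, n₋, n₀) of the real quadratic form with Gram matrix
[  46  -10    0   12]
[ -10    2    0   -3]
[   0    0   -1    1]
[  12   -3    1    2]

step 0: pivot 46 → sign +
step 1: pivot -4/23 → sign −
step 2: pivot -1 → sign −
step 3: pivot 3/4 → sign +
signature = (2, 2, 0)

Answer: (2, 2, 0)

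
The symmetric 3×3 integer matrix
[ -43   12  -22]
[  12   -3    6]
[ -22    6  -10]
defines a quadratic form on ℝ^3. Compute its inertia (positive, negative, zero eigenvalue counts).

step 0: pivot -43 → sign −
step 1: pivot 15/43 → sign +
step 2: pivot 6/5 → sign +
signature = (2, 1, 0)

Answer: (2, 1, 0)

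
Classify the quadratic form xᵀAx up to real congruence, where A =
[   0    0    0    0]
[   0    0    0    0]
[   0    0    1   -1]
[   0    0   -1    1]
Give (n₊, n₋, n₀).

step 0: pivot 1 → sign +
step 1: row/col 1 already zero → sign 0
step 2: row/col 2 already zero → sign 0
step 3: row/col 3 already zero → sign 0
signature = (1, 0, 3)

Answer: (1, 0, 3)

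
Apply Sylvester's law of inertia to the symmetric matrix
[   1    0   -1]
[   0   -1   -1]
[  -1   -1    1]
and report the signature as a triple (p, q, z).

Answer: (2, 1, 0)

Derivation:
step 0: pivot 1 → sign +
step 1: pivot -1 → sign −
step 2: pivot 1 → sign +
signature = (2, 1, 0)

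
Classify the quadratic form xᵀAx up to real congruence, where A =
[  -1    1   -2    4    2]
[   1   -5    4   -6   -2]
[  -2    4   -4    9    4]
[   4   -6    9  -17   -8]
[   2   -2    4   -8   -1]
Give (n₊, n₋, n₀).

step 0: pivot -1 → sign −
step 1: pivot -4 → sign −
step 2: pivot 1 → sign +
step 3: pivot 3 → sign +
step 4: row/col 4 already zero → sign 0
signature = (2, 2, 1)

Answer: (2, 2, 1)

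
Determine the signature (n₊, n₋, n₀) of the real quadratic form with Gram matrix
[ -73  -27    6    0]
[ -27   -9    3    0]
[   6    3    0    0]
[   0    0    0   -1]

Answer: (1, 3, 0)

Derivation:
step 0: pivot -73 → sign −
step 1: pivot 72/73 → sign +
step 2: pivot -1/8 → sign −
step 3: pivot -1 → sign −
signature = (1, 3, 0)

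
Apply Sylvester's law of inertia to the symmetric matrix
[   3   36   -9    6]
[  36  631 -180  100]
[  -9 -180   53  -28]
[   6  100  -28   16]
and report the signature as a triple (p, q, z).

Answer: (3, 1, 0)

Derivation:
step 0: pivot 3 → sign +
step 1: pivot 199 → sign +
step 2: pivot -10/199 → sign −
step 3: pivot 2/5 → sign +
signature = (3, 1, 0)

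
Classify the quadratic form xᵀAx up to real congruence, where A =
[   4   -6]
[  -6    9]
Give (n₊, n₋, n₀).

step 0: pivot 4 → sign +
step 1: row/col 1 already zero → sign 0
signature = (1, 0, 1)

Answer: (1, 0, 1)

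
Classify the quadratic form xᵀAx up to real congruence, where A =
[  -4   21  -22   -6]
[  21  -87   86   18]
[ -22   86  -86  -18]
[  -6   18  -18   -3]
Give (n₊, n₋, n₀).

Answer: (2, 2, 0)

Derivation:
step 0: pivot -4 → sign −
step 1: pivot 93/4 → sign +
step 2: pivot -226/93 → sign −
step 3: pivot 3/113 → sign +
signature = (2, 2, 0)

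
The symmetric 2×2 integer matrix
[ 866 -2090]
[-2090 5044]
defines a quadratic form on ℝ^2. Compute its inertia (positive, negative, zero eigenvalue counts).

Answer: (2, 0, 0)

Derivation:
step 0: pivot 866 → sign +
step 1: pivot 2/433 → sign +
signature = (2, 0, 0)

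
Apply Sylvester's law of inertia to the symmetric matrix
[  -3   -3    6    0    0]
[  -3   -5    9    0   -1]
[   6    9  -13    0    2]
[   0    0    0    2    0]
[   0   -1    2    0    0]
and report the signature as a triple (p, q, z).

step 0: pivot -3 → sign −
step 1: pivot -2 → sign −
step 2: pivot 7/2 → sign +
step 3: pivot 2 → sign +
step 4: pivot 3/7 → sign +
signature = (3, 2, 0)

Answer: (3, 2, 0)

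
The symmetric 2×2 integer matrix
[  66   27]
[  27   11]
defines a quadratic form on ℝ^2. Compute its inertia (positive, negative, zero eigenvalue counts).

step 0: pivot 66 → sign +
step 1: pivot -1/22 → sign −
signature = (1, 1, 0)

Answer: (1, 1, 0)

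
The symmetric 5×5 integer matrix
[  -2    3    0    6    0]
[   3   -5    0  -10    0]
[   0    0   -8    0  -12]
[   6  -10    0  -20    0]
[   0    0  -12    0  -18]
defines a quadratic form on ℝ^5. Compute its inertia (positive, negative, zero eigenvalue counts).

step 0: pivot -2 → sign −
step 1: pivot -1/2 → sign −
step 2: pivot -8 → sign −
step 3: row/col 3 already zero → sign 0
step 4: row/col 4 already zero → sign 0
signature = (0, 3, 2)

Answer: (0, 3, 2)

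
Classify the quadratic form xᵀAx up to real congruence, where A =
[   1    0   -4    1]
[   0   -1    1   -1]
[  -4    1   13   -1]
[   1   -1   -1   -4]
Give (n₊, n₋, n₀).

Answer: (1, 3, 0)

Derivation:
step 0: pivot 1 → sign +
step 1: pivot -1 → sign −
step 2: pivot -2 → sign −
step 3: pivot -2 → sign −
signature = (1, 3, 0)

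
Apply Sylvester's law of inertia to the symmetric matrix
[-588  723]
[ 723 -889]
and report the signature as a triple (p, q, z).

Answer: (0, 2, 0)

Derivation:
step 0: pivot -588 → sign −
step 1: pivot -1/196 → sign −
signature = (0, 2, 0)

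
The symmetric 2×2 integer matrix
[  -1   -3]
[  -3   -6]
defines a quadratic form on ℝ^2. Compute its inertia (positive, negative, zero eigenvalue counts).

step 0: pivot -1 → sign −
step 1: pivot 3 → sign +
signature = (1, 1, 0)

Answer: (1, 1, 0)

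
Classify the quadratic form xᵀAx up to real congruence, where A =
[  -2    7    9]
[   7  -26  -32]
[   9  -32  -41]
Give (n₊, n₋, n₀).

step 0: pivot -2 → sign −
step 1: pivot -3/2 → sign −
step 2: pivot -1/3 → sign −
signature = (0, 3, 0)

Answer: (0, 3, 0)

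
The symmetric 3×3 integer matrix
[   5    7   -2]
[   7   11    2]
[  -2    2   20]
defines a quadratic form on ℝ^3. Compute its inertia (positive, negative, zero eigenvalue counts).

step 0: pivot 5 → sign +
step 1: pivot 6/5 → sign +
step 2: row/col 2 already zero → sign 0
signature = (2, 0, 1)

Answer: (2, 0, 1)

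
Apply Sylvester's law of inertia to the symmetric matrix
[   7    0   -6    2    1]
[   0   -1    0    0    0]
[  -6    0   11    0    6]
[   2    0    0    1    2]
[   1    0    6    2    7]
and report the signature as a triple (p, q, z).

Answer: (2, 2, 1)

Derivation:
step 0: pivot 7 → sign +
step 1: pivot -1 → sign −
step 2: pivot 41/7 → sign +
step 3: pivot -3/41 → sign −
step 4: row/col 4 already zero → sign 0
signature = (2, 2, 1)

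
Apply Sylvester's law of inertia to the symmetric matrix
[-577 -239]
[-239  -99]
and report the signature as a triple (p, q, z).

step 0: pivot -577 → sign −
step 1: pivot -2/577 → sign −
signature = (0, 2, 0)

Answer: (0, 2, 0)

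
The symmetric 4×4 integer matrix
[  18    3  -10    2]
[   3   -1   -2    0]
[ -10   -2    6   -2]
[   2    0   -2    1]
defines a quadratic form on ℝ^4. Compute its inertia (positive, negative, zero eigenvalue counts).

Answer: (2, 2, 0)

Derivation:
step 0: pivot 18 → sign +
step 1: pivot -3/2 → sign −
step 2: pivot 14/27 → sign +
step 3: pivot -3/7 → sign −
signature = (2, 2, 0)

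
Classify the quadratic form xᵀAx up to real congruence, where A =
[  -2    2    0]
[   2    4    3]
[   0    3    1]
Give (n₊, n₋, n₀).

Answer: (1, 2, 0)

Derivation:
step 0: pivot -2 → sign −
step 1: pivot 6 → sign +
step 2: pivot -1/2 → sign −
signature = (1, 2, 0)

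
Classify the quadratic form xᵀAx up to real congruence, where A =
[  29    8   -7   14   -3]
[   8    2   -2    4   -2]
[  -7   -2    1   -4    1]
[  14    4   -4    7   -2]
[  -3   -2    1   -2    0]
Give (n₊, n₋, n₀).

Answer: (3, 2, 0)

Derivation:
step 0: pivot 29 → sign +
step 1: pivot -6/29 → sign −
step 2: pivot -2/3 → sign −
step 3: pivot 1 → sign +
step 4: pivot 3 → sign +
signature = (3, 2, 0)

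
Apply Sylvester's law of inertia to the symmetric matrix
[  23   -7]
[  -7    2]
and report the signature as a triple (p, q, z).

Answer: (1, 1, 0)

Derivation:
step 0: pivot 23 → sign +
step 1: pivot -3/23 → sign −
signature = (1, 1, 0)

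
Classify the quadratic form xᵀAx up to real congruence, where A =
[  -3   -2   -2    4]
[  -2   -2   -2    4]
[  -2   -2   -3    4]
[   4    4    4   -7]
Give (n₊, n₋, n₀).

step 0: pivot -3 → sign −
step 1: pivot -2/3 → sign −
step 2: pivot -1 → sign −
step 3: pivot 1 → sign +
signature = (1, 3, 0)

Answer: (1, 3, 0)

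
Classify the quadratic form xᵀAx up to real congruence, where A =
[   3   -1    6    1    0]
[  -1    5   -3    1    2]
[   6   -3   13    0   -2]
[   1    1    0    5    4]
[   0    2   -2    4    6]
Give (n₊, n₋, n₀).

Answer: (5, 0, 0)

Derivation:
step 0: pivot 3 → sign +
step 1: pivot 14/3 → sign +
step 2: pivot 11/14 → sign +
step 3: pivot 6/11 → sign +
step 4: pivot 2 → sign +
signature = (5, 0, 0)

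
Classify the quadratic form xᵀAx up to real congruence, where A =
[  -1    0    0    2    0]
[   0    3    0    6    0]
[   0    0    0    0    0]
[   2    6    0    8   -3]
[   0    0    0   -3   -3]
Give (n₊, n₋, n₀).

step 0: pivot -1 → sign −
step 1: pivot 3 → sign +
step 2: pivot -3 → sign −
step 3: pivot 3 → sign +
step 4: row/col 4 already zero → sign 0
signature = (2, 2, 1)

Answer: (2, 2, 1)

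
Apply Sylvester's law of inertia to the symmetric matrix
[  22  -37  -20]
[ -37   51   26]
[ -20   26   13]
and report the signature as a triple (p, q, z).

Answer: (2, 1, 0)

Derivation:
step 0: pivot 22 → sign +
step 1: pivot -247/22 → sign −
step 2: pivot 3/247 → sign +
signature = (2, 1, 0)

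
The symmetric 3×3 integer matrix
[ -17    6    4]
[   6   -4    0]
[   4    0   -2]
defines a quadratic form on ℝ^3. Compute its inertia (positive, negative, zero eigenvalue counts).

step 0: pivot -17 → sign −
step 1: pivot -32/17 → sign −
step 2: row/col 2 already zero → sign 0
signature = (0, 2, 1)

Answer: (0, 2, 1)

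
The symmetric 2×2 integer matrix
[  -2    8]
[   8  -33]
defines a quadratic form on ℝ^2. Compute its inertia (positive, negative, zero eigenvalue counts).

Answer: (0, 2, 0)

Derivation:
step 0: pivot -2 → sign −
step 1: pivot -1 → sign −
signature = (0, 2, 0)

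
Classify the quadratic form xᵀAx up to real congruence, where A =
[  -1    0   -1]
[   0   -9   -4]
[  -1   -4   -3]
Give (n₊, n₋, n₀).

Answer: (0, 3, 0)

Derivation:
step 0: pivot -1 → sign −
step 1: pivot -9 → sign −
step 2: pivot -2/9 → sign −
signature = (0, 3, 0)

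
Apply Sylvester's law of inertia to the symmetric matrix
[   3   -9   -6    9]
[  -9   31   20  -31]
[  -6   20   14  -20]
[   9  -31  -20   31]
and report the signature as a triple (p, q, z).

step 0: pivot 3 → sign +
step 1: pivot 4 → sign +
step 2: pivot 1 → sign +
step 3: row/col 3 already zero → sign 0
signature = (3, 0, 1)

Answer: (3, 0, 1)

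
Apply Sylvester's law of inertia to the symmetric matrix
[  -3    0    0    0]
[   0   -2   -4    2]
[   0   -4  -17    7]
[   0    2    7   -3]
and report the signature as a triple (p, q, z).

step 0: pivot -3 → sign −
step 1: pivot -2 → sign −
step 2: pivot -9 → sign −
step 3: row/col 3 already zero → sign 0
signature = (0, 3, 1)

Answer: (0, 3, 1)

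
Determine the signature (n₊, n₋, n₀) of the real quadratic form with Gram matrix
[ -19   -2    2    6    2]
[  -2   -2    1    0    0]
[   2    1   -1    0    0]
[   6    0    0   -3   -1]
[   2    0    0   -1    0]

Answer: (1, 4, 0)

Derivation:
step 0: pivot -19 → sign −
step 1: pivot -34/19 → sign −
step 2: pivot -15/34 → sign −
step 3: pivot -3/5 → sign −
step 4: pivot 1/3 → sign +
signature = (1, 4, 0)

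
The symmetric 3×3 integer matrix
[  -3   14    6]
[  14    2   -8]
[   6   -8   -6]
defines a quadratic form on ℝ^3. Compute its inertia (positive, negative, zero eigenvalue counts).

Answer: (2, 1, 0)

Derivation:
step 0: pivot -3 → sign −
step 1: pivot 202/3 → sign +
step 2: pivot 6/101 → sign +
signature = (2, 1, 0)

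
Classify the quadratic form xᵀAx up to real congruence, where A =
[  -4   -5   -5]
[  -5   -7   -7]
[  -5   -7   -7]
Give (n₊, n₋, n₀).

step 0: pivot -4 → sign −
step 1: pivot -3/4 → sign −
step 2: row/col 2 already zero → sign 0
signature = (0, 2, 1)

Answer: (0, 2, 1)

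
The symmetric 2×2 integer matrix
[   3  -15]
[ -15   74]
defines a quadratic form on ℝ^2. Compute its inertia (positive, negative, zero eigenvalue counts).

Answer: (1, 1, 0)

Derivation:
step 0: pivot 3 → sign +
step 1: pivot -1 → sign −
signature = (1, 1, 0)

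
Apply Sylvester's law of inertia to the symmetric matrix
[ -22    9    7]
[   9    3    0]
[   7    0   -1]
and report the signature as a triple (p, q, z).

step 0: pivot -22 → sign −
step 1: pivot 147/22 → sign +
step 2: row/col 2 already zero → sign 0
signature = (1, 1, 1)

Answer: (1, 1, 1)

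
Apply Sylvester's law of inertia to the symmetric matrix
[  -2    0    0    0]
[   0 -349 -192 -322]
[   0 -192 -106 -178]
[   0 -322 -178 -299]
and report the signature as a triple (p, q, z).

Answer: (1, 3, 0)

Derivation:
step 0: pivot -2 → sign −
step 1: pivot -349 → sign −
step 2: pivot -130/349 → sign −
step 3: pivot 3/65 → sign +
signature = (1, 3, 0)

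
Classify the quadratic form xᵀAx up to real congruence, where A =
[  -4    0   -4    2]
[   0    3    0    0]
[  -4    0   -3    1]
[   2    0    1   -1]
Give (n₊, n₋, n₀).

Answer: (2, 2, 0)

Derivation:
step 0: pivot -4 → sign −
step 1: pivot 3 → sign +
step 2: pivot 1 → sign +
step 3: pivot -1 → sign −
signature = (2, 2, 0)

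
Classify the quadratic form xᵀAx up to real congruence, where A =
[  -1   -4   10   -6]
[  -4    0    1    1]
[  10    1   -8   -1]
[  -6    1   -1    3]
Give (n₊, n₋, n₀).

Answer: (1, 3, 0)

Derivation:
step 0: pivot -1 → sign −
step 1: pivot 16 → sign +
step 2: pivot -49/16 → sign −
step 3: pivot -3/49 → sign −
signature = (1, 3, 0)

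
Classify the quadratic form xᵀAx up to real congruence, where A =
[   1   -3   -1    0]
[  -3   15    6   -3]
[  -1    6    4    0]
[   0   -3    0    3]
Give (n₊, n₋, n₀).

step 0: pivot 1 → sign +
step 1: pivot 6 → sign +
step 2: pivot 3/2 → sign +
step 3: row/col 3 already zero → sign 0
signature = (3, 0, 1)

Answer: (3, 0, 1)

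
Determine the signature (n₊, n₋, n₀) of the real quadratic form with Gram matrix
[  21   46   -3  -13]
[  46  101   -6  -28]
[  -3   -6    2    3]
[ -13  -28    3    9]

Answer: (3, 0, 1)

Derivation:
step 0: pivot 21 → sign +
step 1: pivot 5/21 → sign +
step 2: pivot 1/5 → sign +
step 3: row/col 3 already zero → sign 0
signature = (3, 0, 1)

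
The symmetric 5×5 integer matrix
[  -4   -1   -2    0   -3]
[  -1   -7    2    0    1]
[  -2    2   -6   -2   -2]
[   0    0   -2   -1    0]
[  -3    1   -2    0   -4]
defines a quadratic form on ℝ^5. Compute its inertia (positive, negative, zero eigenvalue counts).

Answer: (0, 5, 0)

Derivation:
step 0: pivot -4 → sign −
step 1: pivot -27/4 → sign −
step 2: pivot -110/27 → sign −
step 3: pivot -1/55 → sign −
step 4: pivot -1 → sign −
signature = (0, 5, 0)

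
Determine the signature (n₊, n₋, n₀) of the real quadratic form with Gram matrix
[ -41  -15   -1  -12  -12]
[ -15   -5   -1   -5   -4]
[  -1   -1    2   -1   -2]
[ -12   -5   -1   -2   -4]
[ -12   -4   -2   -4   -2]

Answer: (3, 2, 0)

Derivation:
step 0: pivot -41 → sign −
step 1: pivot 20/41 → sign +
step 2: pivot 6/5 → sign +
step 3: pivot -9/8 → sign −
step 4: pivot 2 → sign +
signature = (3, 2, 0)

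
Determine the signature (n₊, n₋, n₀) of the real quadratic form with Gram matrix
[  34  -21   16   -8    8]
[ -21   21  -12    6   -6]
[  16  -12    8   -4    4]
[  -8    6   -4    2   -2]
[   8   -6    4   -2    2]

Answer: (2, 1, 2)

Derivation:
step 0: pivot 34 → sign +
step 1: pivot 273/34 → sign +
step 2: pivot -8/91 → sign −
step 3: row/col 3 already zero → sign 0
step 4: row/col 4 already zero → sign 0
signature = (2, 1, 2)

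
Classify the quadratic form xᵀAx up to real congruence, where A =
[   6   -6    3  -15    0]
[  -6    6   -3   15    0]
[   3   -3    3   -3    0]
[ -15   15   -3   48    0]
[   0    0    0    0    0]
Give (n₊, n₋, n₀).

Answer: (2, 1, 2)

Derivation:
step 0: pivot 6 → sign +
step 1: pivot 3/2 → sign +
step 2: pivot -3 → sign −
step 3: row/col 3 already zero → sign 0
step 4: row/col 4 already zero → sign 0
signature = (2, 1, 2)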